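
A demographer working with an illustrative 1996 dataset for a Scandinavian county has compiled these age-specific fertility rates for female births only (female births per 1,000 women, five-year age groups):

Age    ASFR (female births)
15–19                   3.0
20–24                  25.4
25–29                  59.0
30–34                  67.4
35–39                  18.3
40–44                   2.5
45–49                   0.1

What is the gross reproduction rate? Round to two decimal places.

Sum of female ASFRs = 3.0 + 25.4 + 59.0 + 67.4 + 18.3 + 2.5 + 0.1 = 175.7
GRR = 5 × 175.7 / 1000 = 0.8785

0.88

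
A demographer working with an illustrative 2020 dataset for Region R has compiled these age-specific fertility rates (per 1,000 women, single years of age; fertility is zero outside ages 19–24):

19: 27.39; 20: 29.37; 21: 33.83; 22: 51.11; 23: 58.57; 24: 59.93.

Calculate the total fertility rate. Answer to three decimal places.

Sum of ASFRs = 27.39 + 29.37 + 33.83 + 51.11 + 58.57 + 59.93 = 260.20
TFR = 260.20 / 1000 = 0.2602

0.260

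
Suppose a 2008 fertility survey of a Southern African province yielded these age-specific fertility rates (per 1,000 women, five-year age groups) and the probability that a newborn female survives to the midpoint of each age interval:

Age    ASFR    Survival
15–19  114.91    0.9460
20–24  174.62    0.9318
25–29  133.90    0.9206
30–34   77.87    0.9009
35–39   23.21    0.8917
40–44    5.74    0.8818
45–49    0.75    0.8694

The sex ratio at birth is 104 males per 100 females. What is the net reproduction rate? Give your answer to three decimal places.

Proportion female at birth = 100 / (100 + 104) = 0.49020.
Each age group contributes 5 × ASFR × survival:
  15–19: 5 × 114.91/1000 × 0.9460 = 0.54352
  20–24: 5 × 174.62/1000 × 0.9318 = 0.81355
  25–29: 5 × 133.90/1000 × 0.9206 = 0.61634
  30–34: 5 × 77.87/1000 × 0.9009 = 0.35077
  35–39: 5 × 23.21/1000 × 0.8917 = 0.10348
  40–44: 5 × 5.74/1000 × 0.8818 = 0.02531
  45–49: 5 × 0.75/1000 × 0.8694 = 0.00326
Sum = 2.45623
NRR = 0.49020 × 2.45623 = 1.20404

1.204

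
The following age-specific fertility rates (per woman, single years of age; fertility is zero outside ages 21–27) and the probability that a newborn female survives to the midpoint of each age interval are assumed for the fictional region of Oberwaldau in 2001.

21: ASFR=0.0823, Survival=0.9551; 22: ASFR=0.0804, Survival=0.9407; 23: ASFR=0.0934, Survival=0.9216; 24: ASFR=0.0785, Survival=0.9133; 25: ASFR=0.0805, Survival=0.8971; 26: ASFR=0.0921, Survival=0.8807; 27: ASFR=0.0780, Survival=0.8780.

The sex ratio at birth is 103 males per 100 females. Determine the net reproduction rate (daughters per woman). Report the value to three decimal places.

0.263

Proportion female at birth = 100 / (100 + 103) = 0.49261.
Survival-weighted fertility by age (1·fₓ·Sₓ):
  21: 1 × 0.0823 × 0.9551 = 0.07860
  22: 1 × 0.0804 × 0.9407 = 0.07563
  23: 1 × 0.0934 × 0.9216 = 0.08608
  24: 1 × 0.0785 × 0.9133 = 0.07169
  25: 1 × 0.0805 × 0.8971 = 0.07222
  26: 1 × 0.0921 × 0.8807 = 0.08111
  27: 1 × 0.0780 × 0.8780 = 0.06848
Sum = 0.53381
NRR = 0.49261 × 0.53381 = 0.26296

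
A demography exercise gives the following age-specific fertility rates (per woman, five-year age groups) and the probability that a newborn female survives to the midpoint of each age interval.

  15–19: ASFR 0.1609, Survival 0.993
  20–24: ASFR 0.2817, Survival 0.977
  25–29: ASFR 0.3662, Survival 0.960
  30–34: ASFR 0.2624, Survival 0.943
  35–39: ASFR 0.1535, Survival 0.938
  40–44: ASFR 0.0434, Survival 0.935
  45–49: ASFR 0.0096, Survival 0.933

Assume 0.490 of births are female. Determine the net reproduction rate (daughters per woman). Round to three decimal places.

Proportion female at birth = 0.490.
Survival-weighted fertility by age (5·fₓ·Sₓ):
  15–19: 5 × 0.1609 × 0.993 = 0.79887
  20–24: 5 × 0.2817 × 0.977 = 1.37610
  25–29: 5 × 0.3662 × 0.960 = 1.75776
  30–34: 5 × 0.2624 × 0.943 = 1.23722
  35–39: 5 × 0.1535 × 0.938 = 0.71992
  40–44: 5 × 0.0434 × 0.935 = 0.20290
  45–49: 5 × 0.0096 × 0.933 = 0.04478
Sum = 6.13755
NRR = 0.490 × 6.13755 = 3.00740

3.007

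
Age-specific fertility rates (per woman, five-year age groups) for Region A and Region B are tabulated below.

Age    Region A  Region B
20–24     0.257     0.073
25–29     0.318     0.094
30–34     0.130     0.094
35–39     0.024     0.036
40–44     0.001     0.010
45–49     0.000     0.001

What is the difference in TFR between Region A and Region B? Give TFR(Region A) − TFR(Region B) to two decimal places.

Region A:
  Sum of ASFRs = 0.257 + 0.318 + 0.130 + 0.024 + 0.001 + 0.000 = 0.730
  TFR = 5 × 0.730 = 3.65
Region B:
  Sum of ASFRs = 0.073 + 0.094 + 0.094 + 0.036 + 0.010 + 0.001 = 0.308
  TFR = 5 × 0.308 = 1.54
Difference = 3.65 − 1.54 = 2.11

2.11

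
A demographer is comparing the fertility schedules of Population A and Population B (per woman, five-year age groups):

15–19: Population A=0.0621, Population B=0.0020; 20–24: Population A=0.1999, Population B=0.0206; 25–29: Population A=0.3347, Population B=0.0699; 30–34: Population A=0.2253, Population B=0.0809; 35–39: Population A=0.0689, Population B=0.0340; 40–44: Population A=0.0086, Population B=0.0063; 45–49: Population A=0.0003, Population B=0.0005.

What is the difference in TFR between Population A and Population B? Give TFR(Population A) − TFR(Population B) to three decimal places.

3.428

Population A:
  Sum of ASFRs = 0.0621 + 0.1999 + 0.3347 + 0.2253 + 0.0689 + 0.0086 + 0.0003 = 0.8998
  TFR = 5 × 0.8998 = 4.499
Population B:
  Sum of ASFRs = 0.0020 + 0.0206 + 0.0699 + 0.0809 + 0.0340 + 0.0063 + 0.0005 = 0.2142
  TFR = 5 × 0.2142 = 1.071
Difference = 4.499 − 1.071 = 3.428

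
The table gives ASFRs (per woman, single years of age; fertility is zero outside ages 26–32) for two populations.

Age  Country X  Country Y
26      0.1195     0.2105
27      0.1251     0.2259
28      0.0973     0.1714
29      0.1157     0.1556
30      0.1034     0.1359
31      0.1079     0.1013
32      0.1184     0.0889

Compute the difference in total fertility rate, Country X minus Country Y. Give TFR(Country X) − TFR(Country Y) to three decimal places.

-0.302

Country X:
  Sum of ASFRs = 0.1195 + 0.1251 + 0.0973 + 0.1157 + 0.1034 + 0.1079 + 0.1184 = 0.7873
  TFR = 0.7873
Country Y:
  Sum of ASFRs = 0.2105 + 0.2259 + 0.1714 + 0.1556 + 0.1359 + 0.1013 + 0.0889 = 1.0895
  TFR = 1.0895
Difference = 0.7873 − 1.0895 = -0.3022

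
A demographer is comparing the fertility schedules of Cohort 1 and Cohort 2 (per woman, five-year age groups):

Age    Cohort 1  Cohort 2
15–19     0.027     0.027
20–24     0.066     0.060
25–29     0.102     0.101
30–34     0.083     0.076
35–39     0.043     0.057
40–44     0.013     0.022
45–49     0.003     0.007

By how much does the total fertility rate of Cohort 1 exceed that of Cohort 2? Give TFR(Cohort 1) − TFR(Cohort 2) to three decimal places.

-0.065

Cohort 1:
  Sum of ASFRs = 0.027 + 0.066 + 0.102 + 0.083 + 0.043 + 0.013 + 0.003 = 0.337
  TFR = 5 × 0.337 = 1.685
Cohort 2:
  Sum of ASFRs = 0.027 + 0.060 + 0.101 + 0.076 + 0.057 + 0.022 + 0.007 = 0.350
  TFR = 5 × 0.350 = 1.75
Difference = 1.685 − 1.75 = -0.065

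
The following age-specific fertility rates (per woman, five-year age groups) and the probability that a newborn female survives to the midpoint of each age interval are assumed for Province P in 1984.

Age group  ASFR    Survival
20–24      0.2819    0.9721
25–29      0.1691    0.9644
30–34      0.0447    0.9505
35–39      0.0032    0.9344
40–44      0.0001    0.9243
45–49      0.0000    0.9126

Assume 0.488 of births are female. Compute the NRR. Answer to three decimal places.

Proportion female at birth = 0.488.
Survival-weighted fertility by age (5·fₓ·Sₓ):
  20–24: 5 × 0.2819 × 0.9721 = 1.37017
  25–29: 5 × 0.1691 × 0.9644 = 0.81540
  30–34: 5 × 0.0447 × 0.9505 = 0.21244
  35–39: 5 × 0.0032 × 0.9344 = 0.01495
  40–44: 5 × 0.0001 × 0.9243 = 0.00046
  45–49: 5 × 0.0000 × 0.9126 = 0.00000
Sum = 2.41342
NRR = 0.488 × 2.41342 = 1.17775

1.178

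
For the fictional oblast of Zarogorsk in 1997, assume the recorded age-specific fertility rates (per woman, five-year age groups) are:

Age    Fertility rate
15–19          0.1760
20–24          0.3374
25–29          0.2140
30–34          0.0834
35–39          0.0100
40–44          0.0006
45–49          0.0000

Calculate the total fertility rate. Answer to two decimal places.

Sum of ASFRs = 0.1760 + 0.3374 + 0.2140 + 0.0834 + 0.0100 + 0.0006 + 0.0000 = 0.8214
TFR = 5 × 0.8214 = 4.107

4.11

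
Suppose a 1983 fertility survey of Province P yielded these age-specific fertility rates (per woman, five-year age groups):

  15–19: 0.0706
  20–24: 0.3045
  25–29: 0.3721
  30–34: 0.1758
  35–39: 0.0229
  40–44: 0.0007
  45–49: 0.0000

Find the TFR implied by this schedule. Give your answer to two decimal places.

Sum of ASFRs = 0.0706 + 0.3045 + 0.3721 + 0.1758 + 0.0229 + 0.0007 + 0.0000 = 0.9466
TFR = 5 × 0.9466 = 4.733

4.73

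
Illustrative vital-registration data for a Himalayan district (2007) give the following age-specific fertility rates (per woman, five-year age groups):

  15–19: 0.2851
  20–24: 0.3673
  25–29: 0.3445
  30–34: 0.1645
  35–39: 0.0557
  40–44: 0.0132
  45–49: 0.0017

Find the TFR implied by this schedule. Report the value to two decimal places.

Sum of ASFRs = 0.2851 + 0.3673 + 0.3445 + 0.1645 + 0.0557 + 0.0132 + 0.0017 = 1.2320
TFR = 5 × 1.2320 = 6.16

6.16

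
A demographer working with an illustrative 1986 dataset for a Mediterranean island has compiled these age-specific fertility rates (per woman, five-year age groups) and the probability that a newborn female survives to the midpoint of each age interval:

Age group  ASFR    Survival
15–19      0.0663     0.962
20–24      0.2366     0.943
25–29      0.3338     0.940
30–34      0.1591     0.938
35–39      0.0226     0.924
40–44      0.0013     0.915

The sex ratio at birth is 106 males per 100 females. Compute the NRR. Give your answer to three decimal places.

Proportion female at birth = 100 / (100 + 106) = 0.48544.
Per-age-group product (5 × ASFR × survival probability):
  15–19: 5 × 0.0663 × 0.962 = 0.31890
  20–24: 5 × 0.2366 × 0.943 = 1.11557
  25–29: 5 × 0.3338 × 0.940 = 1.56886
  30–34: 5 × 0.1591 × 0.938 = 0.74618
  35–39: 5 × 0.0226 × 0.924 = 0.10441
  40–44: 5 × 0.0013 × 0.915 = 0.00595
Sum = 3.85987
NRR = 0.48544 × 3.85987 = 1.87374
With NRR above 1 the population is above replacement fertility.

1.874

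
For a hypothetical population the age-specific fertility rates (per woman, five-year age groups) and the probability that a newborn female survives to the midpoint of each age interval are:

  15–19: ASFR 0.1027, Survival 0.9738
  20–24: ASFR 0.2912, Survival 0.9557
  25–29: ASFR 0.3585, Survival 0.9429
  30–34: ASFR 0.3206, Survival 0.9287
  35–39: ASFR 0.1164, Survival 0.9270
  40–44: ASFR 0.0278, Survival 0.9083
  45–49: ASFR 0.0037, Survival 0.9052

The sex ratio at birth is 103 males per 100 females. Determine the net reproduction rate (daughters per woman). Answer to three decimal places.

Proportion female at birth = 100 / (100 + 103) = 0.49261.
Weighting each age-specific rate by interval width and survival:
  15–19: 5 × 0.1027 × 0.9738 = 0.50005
  20–24: 5 × 0.2912 × 0.9557 = 1.39150
  25–29: 5 × 0.3585 × 0.9429 = 1.69015
  30–34: 5 × 0.3206 × 0.9287 = 1.48871
  35–39: 5 × 0.1164 × 0.9270 = 0.53951
  40–44: 5 × 0.0278 × 0.9083 = 0.12625
  45–49: 5 × 0.0037 × 0.9052 = 0.01675
Sum = 5.75292
NRR = 0.49261 × 5.75292 = 2.83395
With NRR above 1 the population is above replacement fertility.

2.834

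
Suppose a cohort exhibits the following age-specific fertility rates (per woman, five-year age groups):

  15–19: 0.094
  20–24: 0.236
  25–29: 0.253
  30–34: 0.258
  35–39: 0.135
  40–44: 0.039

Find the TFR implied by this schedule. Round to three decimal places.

5.075

Sum of ASFRs = 0.094 + 0.236 + 0.253 + 0.258 + 0.135 + 0.039 = 1.015
TFR = 5 × 1.015 = 5.075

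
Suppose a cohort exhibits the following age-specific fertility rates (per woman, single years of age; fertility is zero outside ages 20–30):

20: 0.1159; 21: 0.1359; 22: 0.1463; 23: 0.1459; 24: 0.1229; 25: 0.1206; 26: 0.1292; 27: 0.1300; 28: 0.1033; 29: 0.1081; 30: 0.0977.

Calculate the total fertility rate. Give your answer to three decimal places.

Sum of ASFRs = 0.1159 + 0.1359 + 0.1463 + 0.1459 + 0.1229 + 0.1206 + 0.1292 + 0.1300 + 0.1033 + 0.1081 + 0.0977 = 1.3558
TFR = 1.3558

1.356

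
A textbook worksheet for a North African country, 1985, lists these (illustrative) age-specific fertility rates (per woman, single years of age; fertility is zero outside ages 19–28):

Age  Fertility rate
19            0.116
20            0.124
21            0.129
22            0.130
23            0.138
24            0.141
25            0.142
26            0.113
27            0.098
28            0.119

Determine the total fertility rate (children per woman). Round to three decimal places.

1.250

Sum of ASFRs = 0.116 + 0.124 + 0.129 + 0.130 + 0.138 + 0.141 + 0.142 + 0.113 + 0.098 + 0.119 = 1.250
TFR = 1.25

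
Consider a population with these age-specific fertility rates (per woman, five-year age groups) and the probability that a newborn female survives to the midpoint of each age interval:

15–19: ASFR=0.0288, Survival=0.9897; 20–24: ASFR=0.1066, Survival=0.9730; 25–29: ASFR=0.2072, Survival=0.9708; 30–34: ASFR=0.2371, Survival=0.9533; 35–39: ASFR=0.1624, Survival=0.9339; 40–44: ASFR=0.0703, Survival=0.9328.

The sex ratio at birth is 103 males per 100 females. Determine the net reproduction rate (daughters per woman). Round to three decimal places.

1.913

Proportion female at birth = 100 / (100 + 103) = 0.49261.
Weighting each age-specific rate by interval width and survival:
  15–19: 5 × 0.0288 × 0.9897 = 0.14252
  20–24: 5 × 0.1066 × 0.9730 = 0.51861
  25–29: 5 × 0.2072 × 0.9708 = 1.00575
  30–34: 5 × 0.2371 × 0.9533 = 1.13014
  35–39: 5 × 0.1624 × 0.9339 = 0.75833
  40–44: 5 × 0.0703 × 0.9328 = 0.32788
Sum = 3.88323
NRR = 0.49261 × 3.88323 = 1.91292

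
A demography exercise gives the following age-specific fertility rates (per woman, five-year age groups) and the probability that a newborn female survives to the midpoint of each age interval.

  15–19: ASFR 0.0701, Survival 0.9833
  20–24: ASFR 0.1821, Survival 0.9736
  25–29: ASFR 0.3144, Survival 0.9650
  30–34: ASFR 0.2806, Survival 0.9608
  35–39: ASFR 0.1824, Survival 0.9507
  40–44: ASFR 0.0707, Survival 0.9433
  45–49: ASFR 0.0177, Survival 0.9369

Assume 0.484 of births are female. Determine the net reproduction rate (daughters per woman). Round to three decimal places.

2.604

Proportion female at birth = 0.484.
Each age group contributes 5 × ASFR × survival:
  15–19: 5 × 0.0701 × 0.9833 = 0.34465
  20–24: 5 × 0.1821 × 0.9736 = 0.88646
  25–29: 5 × 0.3144 × 0.9650 = 1.51698
  30–34: 5 × 0.2806 × 0.9608 = 1.34800
  35–39: 5 × 0.1824 × 0.9507 = 0.86704
  40–44: 5 × 0.0707 × 0.9433 = 0.33346
  45–49: 5 × 0.0177 × 0.9369 = 0.08292
Sum = 5.37951
NRR = 0.484 × 5.37951 = 2.60368
With NRR above 1 the population is above replacement fertility.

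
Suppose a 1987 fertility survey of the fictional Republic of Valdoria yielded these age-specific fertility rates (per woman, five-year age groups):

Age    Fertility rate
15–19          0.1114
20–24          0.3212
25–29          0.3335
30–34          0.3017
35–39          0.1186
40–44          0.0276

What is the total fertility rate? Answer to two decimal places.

6.07

Sum of ASFRs = 0.1114 + 0.3212 + 0.3335 + 0.3017 + 0.1186 + 0.0276 = 1.2140
TFR = 5 × 1.2140 = 6.07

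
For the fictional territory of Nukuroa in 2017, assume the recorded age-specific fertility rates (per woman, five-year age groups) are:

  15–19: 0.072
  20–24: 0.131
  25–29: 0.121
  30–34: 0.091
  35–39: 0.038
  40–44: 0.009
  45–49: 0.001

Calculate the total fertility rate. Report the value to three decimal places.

Sum of ASFRs = 0.072 + 0.131 + 0.121 + 0.091 + 0.038 + 0.009 + 0.001 = 0.463
TFR = 5 × 0.463 = 2.315

2.315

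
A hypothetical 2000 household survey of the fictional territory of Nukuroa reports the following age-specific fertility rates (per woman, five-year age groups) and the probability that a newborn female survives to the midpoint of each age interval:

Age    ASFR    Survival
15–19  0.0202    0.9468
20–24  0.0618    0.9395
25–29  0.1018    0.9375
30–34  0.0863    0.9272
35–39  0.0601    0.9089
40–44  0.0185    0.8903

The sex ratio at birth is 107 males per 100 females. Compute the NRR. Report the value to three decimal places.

0.782

Proportion female at birth = 100 / (100 + 107) = 0.48309.
Each age group contributes 5 × ASFR × survival:
  15–19: 5 × 0.0202 × 0.9468 = 0.09563
  20–24: 5 × 0.0618 × 0.9395 = 0.29031
  25–29: 5 × 0.1018 × 0.9375 = 0.47719
  30–34: 5 × 0.0863 × 0.9272 = 0.40009
  35–39: 5 × 0.0601 × 0.9089 = 0.27312
  40–44: 5 × 0.0185 × 0.8903 = 0.08235
Sum = 1.61869
NRR = 0.48309 × 1.61869 = 0.78197
NRR < 1, so the cohort does not fully replace itself.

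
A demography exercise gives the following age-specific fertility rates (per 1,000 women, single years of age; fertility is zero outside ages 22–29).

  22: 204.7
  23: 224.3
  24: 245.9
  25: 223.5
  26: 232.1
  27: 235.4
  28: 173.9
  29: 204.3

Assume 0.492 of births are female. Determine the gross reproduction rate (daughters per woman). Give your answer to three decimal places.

0.858

Proportion female at birth = 0.492.
Sum of ASFRs = 204.7 + 224.3 + 245.9 + 223.5 + 232.1 + 235.4 + 173.9 + 204.3 = 1744.1
TFR = 1744.1 / 1000 = 1.7441
GRR = 0.492 × 1.7441 = 0.85810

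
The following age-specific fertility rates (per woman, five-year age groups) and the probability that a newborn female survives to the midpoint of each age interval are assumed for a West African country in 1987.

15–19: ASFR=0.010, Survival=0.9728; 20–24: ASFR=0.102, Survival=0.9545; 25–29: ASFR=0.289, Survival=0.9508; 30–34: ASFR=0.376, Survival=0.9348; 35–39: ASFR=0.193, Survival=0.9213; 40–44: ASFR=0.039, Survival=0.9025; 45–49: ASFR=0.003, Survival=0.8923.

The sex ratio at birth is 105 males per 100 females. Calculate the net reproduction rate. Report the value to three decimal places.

Proportion female at birth = 100 / (100 + 105) = 0.48780.
Survival-weighted fertility by age (5·fₓ·Sₓ):
  15–19: 5 × 0.010 × 0.9728 = 0.04864
  20–24: 5 × 0.102 × 0.9545 = 0.48680
  25–29: 5 × 0.289 × 0.9508 = 1.37391
  30–34: 5 × 0.376 × 0.9348 = 1.75742
  35–39: 5 × 0.193 × 0.9213 = 0.88905
  40–44: 5 × 0.039 × 0.9025 = 0.17599
  45–49: 5 × 0.003 × 0.8923 = 0.01338
Sum = 4.74519
NRR = 0.48780 × 4.74519 = 2.31470

2.315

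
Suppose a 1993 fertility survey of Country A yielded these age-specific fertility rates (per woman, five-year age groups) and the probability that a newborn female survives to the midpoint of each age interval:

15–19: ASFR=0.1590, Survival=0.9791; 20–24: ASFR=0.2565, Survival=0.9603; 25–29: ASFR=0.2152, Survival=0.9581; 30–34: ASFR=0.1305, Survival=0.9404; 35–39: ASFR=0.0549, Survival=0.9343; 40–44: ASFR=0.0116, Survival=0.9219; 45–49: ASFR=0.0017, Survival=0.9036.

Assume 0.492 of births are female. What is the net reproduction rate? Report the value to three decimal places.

Proportion female at birth = 0.492.
Weighting each age-specific rate by interval width and survival:
  15–19: 5 × 0.1590 × 0.9791 = 0.77838
  20–24: 5 × 0.2565 × 0.9603 = 1.23158
  25–29: 5 × 0.2152 × 0.9581 = 1.03092
  30–34: 5 × 0.1305 × 0.9404 = 0.61361
  35–39: 5 × 0.0549 × 0.9343 = 0.25647
  40–44: 5 × 0.0116 × 0.9219 = 0.05347
  45–49: 5 × 0.0017 × 0.9036 = 0.00768
Sum = 3.97211
NRR = 0.492 × 3.97211 = 1.95428

1.954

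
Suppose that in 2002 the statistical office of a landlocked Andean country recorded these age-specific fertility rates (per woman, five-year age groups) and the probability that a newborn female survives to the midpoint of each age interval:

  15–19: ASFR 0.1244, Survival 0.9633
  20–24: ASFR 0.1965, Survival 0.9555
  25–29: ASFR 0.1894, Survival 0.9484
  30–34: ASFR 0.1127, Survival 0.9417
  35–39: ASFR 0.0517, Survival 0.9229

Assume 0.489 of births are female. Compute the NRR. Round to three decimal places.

Proportion female at birth = 0.489.
Per-age-group product (5 × ASFR × survival probability):
  15–19: 5 × 0.1244 × 0.9633 = 0.59917
  20–24: 5 × 0.1965 × 0.9555 = 0.93878
  25–29: 5 × 0.1894 × 0.9484 = 0.89813
  30–34: 5 × 0.1127 × 0.9417 = 0.53065
  35–39: 5 × 0.0517 × 0.9229 = 0.23857
Sum = 3.20530
NRR = 0.489 × 3.20530 = 1.56739

1.567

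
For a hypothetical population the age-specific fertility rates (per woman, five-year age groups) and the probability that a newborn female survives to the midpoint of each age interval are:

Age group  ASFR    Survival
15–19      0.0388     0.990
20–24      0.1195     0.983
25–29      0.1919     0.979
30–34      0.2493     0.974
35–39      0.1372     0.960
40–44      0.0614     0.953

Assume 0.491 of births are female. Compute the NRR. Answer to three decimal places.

Proportion female at birth = 0.491.
Weighting each age-specific rate by interval width and survival:
  15–19: 5 × 0.0388 × 0.990 = 0.19206
  20–24: 5 × 0.1195 × 0.983 = 0.58734
  25–29: 5 × 0.1919 × 0.979 = 0.93935
  30–34: 5 × 0.2493 × 0.974 = 1.21409
  35–39: 5 × 0.1372 × 0.960 = 0.65856
  40–44: 5 × 0.0614 × 0.953 = 0.29257
Sum = 3.88397
NRR = 0.491 × 3.88397 = 1.90703
With NRR above 1 the population is above replacement fertility.

1.907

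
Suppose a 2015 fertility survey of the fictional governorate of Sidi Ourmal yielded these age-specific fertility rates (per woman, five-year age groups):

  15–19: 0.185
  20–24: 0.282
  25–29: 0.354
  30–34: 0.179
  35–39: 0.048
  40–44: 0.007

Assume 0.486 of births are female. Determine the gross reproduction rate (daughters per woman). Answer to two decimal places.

2.56

Proportion female at birth = 0.486.
Sum of ASFRs = 0.185 + 0.282 + 0.354 + 0.179 + 0.048 + 0.007 = 1.055
TFR = 5 × 1.055 = 5.275
GRR = 0.486 × 5.275 = 2.56365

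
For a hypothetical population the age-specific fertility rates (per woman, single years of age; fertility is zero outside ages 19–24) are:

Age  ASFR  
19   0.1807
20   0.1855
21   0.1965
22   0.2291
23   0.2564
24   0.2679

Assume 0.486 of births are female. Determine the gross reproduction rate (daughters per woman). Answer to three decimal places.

Proportion female at birth = 0.486.
Sum of ASFRs = 0.1807 + 0.1855 + 0.1965 + 0.2291 + 0.2564 + 0.2679 = 1.3161
TFR = 1.3161
GRR = 0.486 × 1.3161 = 0.63962

0.640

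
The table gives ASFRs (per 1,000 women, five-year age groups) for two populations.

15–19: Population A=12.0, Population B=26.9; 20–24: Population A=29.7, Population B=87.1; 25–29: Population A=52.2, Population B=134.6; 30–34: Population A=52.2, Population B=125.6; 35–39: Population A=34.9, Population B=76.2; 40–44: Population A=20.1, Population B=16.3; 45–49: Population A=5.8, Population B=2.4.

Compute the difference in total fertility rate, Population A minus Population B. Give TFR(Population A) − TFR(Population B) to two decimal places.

-1.31

Population A:
  Sum of ASFRs = 12.0 + 29.7 + 52.2 + 52.2 + 34.9 + 20.1 + 5.8 = 206.9
  TFR = 5 × 206.9 / 1000 = 1.0345
Population B:
  Sum of ASFRs = 26.9 + 87.1 + 134.6 + 125.6 + 76.2 + 16.3 + 2.4 = 469.1
  TFR = 5 × 469.1 / 1000 = 2.3455
Difference = 1.0345 − 2.3455 = -1.311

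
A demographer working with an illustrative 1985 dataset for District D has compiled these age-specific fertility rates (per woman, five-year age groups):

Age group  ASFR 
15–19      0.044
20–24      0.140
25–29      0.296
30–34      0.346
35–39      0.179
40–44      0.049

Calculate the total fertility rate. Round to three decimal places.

5.270

Sum of ASFRs = 0.044 + 0.140 + 0.296 + 0.346 + 0.179 + 0.049 = 1.054
TFR = 5 × 1.054 = 5.27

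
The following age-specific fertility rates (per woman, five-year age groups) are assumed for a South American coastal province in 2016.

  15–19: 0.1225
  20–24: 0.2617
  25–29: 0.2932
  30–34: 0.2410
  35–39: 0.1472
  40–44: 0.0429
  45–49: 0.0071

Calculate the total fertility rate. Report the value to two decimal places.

Sum of ASFRs = 0.1225 + 0.2617 + 0.2932 + 0.2410 + 0.1472 + 0.0429 + 0.0071 = 1.1156
TFR = 5 × 1.1156 = 5.578

5.58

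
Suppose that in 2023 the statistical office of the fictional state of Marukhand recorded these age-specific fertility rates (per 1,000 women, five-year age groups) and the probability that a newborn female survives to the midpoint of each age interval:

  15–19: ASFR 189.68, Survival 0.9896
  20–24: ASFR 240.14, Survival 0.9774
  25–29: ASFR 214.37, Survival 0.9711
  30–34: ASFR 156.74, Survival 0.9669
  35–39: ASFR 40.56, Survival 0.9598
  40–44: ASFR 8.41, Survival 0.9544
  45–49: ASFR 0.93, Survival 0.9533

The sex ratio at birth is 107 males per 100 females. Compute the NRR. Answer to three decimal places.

2.005

Proportion female at birth = 100 / (100 + 107) = 0.48309.
Each age group contributes 5 × ASFR × survival:
  15–19: 5 × 189.68/1000 × 0.9896 = 0.93854
  20–24: 5 × 240.14/1000 × 0.9774 = 1.17356
  25–29: 5 × 214.37/1000 × 0.9711 = 1.04087
  30–34: 5 × 156.74/1000 × 0.9669 = 0.75776
  35–39: 5 × 40.56/1000 × 0.9598 = 0.19465
  40–44: 5 × 8.41/1000 × 0.9544 = 0.04013
  45–49: 5 × 0.93/1000 × 0.9533 = 0.00443
Sum = 4.14994
NRR = 0.48309 × 4.14994 = 2.00479
NRR > 1, so each generation more than replaces itself.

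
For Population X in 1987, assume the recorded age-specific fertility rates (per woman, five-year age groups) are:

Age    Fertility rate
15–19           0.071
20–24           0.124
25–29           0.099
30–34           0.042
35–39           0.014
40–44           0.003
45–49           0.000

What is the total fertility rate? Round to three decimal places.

Sum of ASFRs = 0.071 + 0.124 + 0.099 + 0.042 + 0.014 + 0.003 + 0.000 = 0.353
TFR = 5 × 0.353 = 1.765

1.765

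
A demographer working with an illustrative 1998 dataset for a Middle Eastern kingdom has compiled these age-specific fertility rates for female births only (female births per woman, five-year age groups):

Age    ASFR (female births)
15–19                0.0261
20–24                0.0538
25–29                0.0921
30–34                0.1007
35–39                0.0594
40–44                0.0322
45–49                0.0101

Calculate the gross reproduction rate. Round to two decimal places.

1.87

Sum of female ASFRs = 0.0261 + 0.0538 + 0.0921 + 0.1007 + 0.0594 + 0.0322 + 0.0101 = 0.3744
GRR = 5 × 0.3744 = 1.872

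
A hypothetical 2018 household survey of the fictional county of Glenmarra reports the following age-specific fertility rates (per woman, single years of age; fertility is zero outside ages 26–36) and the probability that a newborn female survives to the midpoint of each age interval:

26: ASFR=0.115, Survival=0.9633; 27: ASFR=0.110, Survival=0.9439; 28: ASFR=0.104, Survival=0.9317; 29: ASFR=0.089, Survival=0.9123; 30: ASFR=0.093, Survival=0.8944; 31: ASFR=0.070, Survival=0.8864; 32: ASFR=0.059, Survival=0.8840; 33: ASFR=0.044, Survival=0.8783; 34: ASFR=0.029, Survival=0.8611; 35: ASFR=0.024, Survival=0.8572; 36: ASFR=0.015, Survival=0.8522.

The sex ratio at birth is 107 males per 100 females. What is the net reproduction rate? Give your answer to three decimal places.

0.332

Proportion female at birth = 100 / (100 + 107) = 0.48309.
Weighting each age-specific rate by interval width and survival:
  26: 1 × 0.115 × 0.9633 = 0.11078
  27: 1 × 0.110 × 0.9439 = 0.10383
  28: 1 × 0.104 × 0.9317 = 0.09690
  29: 1 × 0.089 × 0.9123 = 0.08119
  30: 1 × 0.093 × 0.8944 = 0.08318
  31: 1 × 0.070 × 0.8864 = 0.06205
  32: 1 × 0.059 × 0.8840 = 0.05216
  33: 1 × 0.044 × 0.8783 = 0.03865
  34: 1 × 0.029 × 0.8611 = 0.02497
  35: 1 × 0.024 × 0.8572 = 0.02057
  36: 1 × 0.015 × 0.8522 = 0.01278
Sum = 0.68706
NRR = 0.48309 × 0.68706 = 0.33191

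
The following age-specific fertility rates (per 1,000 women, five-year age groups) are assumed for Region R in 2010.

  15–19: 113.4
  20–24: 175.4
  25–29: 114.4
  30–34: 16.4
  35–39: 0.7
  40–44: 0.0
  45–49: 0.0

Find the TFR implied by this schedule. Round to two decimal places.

2.10

Sum of ASFRs = 113.4 + 175.4 + 114.4 + 16.4 + 0.7 + 0.0 + 0.0 = 420.3
TFR = 5 × 420.3 / 1000 = 2.1015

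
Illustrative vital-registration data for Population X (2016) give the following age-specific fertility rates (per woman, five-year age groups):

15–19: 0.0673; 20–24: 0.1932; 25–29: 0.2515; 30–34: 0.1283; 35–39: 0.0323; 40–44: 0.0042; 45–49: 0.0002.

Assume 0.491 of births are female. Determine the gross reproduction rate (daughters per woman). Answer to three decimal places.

1.662

Proportion female at birth = 0.491.
Sum of ASFRs = 0.0673 + 0.1932 + 0.2515 + 0.1283 + 0.0323 + 0.0042 + 0.0002 = 0.6770
TFR = 5 × 0.6770 = 3.385
GRR = 0.491 × 3.385 = 1.66204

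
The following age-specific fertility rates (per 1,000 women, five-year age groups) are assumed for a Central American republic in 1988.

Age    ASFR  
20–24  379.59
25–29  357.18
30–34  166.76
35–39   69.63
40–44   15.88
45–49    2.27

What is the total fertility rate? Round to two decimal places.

Sum of ASFRs = 379.59 + 357.18 + 166.76 + 69.63 + 15.88 + 2.27 = 991.31
TFR = 5 × 991.31 / 1000 = 4.95655

4.96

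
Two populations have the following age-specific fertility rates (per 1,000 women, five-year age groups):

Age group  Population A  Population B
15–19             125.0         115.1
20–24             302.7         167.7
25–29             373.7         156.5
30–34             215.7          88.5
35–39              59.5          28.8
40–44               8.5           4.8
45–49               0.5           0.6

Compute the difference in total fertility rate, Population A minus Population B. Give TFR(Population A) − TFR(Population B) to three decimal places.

2.618

Population A:
  Sum of ASFRs = 125.0 + 302.7 + 373.7 + 215.7 + 59.5 + 8.5 + 0.5 = 1085.6
  TFR = 5 × 1085.6 / 1000 = 5.428
Population B:
  Sum of ASFRs = 115.1 + 167.7 + 156.5 + 88.5 + 28.8 + 4.8 + 0.6 = 562.0
  TFR = 5 × 562.0 / 1000 = 2.81
Difference = 5.428 − 2.81 = 2.618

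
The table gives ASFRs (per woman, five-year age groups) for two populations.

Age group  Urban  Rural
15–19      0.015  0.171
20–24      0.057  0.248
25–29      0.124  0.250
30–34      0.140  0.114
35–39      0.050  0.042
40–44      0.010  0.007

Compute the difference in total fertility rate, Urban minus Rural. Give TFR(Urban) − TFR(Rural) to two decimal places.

-2.18

Urban:
  Sum of ASFRs = 0.015 + 0.057 + 0.124 + 0.140 + 0.050 + 0.010 = 0.396
  TFR = 5 × 0.396 = 1.98
Rural:
  Sum of ASFRs = 0.171 + 0.248 + 0.250 + 0.114 + 0.042 + 0.007 = 0.832
  TFR = 5 × 0.832 = 4.16
Difference = 1.98 − 4.16 = -2.18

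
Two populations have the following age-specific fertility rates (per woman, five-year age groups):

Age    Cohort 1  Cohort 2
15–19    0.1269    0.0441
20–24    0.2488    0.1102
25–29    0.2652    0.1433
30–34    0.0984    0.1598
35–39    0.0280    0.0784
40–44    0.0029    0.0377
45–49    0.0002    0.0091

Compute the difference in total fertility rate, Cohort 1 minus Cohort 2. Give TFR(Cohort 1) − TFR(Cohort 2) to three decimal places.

0.939

Cohort 1:
  Sum of ASFRs = 0.1269 + 0.2488 + 0.2652 + 0.0984 + 0.0280 + 0.0029 + 0.0002 = 0.7704
  TFR = 5 × 0.7704 = 3.852
Cohort 2:
  Sum of ASFRs = 0.0441 + 0.1102 + 0.1433 + 0.1598 + 0.0784 + 0.0377 + 0.0091 = 0.5826
  TFR = 5 × 0.5826 = 2.913
Difference = 3.852 − 2.913 = 0.939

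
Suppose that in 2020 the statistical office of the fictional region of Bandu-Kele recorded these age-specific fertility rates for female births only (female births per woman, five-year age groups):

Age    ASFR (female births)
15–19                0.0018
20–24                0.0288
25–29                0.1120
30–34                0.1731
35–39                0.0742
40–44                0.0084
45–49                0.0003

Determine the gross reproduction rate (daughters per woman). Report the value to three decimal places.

1.993

Sum of female ASFRs = 0.0018 + 0.0288 + 0.1120 + 0.1731 + 0.0742 + 0.0084 + 0.0003 = 0.3986
GRR = 5 × 0.3986 = 1.993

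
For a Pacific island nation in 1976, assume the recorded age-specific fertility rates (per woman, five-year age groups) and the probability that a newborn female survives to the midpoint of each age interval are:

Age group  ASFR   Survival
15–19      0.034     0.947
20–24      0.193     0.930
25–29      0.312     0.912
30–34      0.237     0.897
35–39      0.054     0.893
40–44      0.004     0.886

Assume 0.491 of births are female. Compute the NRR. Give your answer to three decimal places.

1.867

Proportion female at birth = 0.491.
Each age group contributes 5 × ASFR × survival:
  15–19: 5 × 0.034 × 0.947 = 0.16099
  20–24: 5 × 0.193 × 0.930 = 0.89745
  25–29: 5 × 0.312 × 0.912 = 1.42272
  30–34: 5 × 0.237 × 0.897 = 1.06295
  35–39: 5 × 0.054 × 0.893 = 0.24111
  40–44: 5 × 0.004 × 0.886 = 0.01772
Sum = 3.80294
NRR = 0.491 × 3.80294 = 1.86724
NRR > 1, so each generation more than replaces itself.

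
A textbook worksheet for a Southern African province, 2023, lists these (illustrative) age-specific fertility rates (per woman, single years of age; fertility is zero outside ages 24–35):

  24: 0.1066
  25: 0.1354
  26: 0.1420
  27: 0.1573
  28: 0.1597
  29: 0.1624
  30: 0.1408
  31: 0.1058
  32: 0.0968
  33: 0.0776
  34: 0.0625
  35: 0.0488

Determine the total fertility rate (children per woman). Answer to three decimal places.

1.396

Sum of ASFRs = 0.1066 + 0.1354 + 0.1420 + 0.1573 + 0.1597 + 0.1624 + 0.1408 + 0.1058 + 0.0968 + 0.0776 + 0.0625 + 0.0488 = 1.3957
TFR = 1.3957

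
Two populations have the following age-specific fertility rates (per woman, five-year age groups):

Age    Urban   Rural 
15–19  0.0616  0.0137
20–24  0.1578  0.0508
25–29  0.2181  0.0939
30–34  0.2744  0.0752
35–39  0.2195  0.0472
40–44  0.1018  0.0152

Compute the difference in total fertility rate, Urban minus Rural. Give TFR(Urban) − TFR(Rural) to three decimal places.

3.686

Urban:
  Sum of ASFRs = 0.0616 + 0.1578 + 0.2181 + 0.2744 + 0.2195 + 0.1018 = 1.0332
  TFR = 5 × 1.0332 = 5.166
Rural:
  Sum of ASFRs = 0.0137 + 0.0508 + 0.0939 + 0.0752 + 0.0472 + 0.0152 = 0.2960
  TFR = 5 × 0.2960 = 1.48
Difference = 5.166 − 1.48 = 3.686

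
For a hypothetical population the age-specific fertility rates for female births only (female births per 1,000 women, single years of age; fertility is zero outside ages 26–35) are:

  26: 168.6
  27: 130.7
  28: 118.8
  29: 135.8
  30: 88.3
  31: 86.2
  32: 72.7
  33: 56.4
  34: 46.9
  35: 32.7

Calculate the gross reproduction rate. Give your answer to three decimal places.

Sum of female ASFRs = 168.6 + 130.7 + 118.8 + 135.8 + 88.3 + 86.2 + 72.7 + 56.4 + 46.9 + 32.7 = 937.1
GRR = 937.1 / 1000 = 0.9371

0.937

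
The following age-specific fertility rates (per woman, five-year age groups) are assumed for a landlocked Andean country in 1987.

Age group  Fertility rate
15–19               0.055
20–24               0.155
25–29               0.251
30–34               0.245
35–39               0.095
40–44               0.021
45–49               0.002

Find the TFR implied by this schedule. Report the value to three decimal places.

4.120

Sum of ASFRs = 0.055 + 0.155 + 0.251 + 0.245 + 0.095 + 0.021 + 0.002 = 0.824
TFR = 5 × 0.824 = 4.12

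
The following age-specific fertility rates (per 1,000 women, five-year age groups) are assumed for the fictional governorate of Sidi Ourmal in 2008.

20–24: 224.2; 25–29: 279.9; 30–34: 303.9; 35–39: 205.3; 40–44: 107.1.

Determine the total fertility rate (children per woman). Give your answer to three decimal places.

Sum of ASFRs = 224.2 + 279.9 + 303.9 + 205.3 + 107.1 = 1120.4
TFR = 5 × 1120.4 / 1000 = 5.602

5.602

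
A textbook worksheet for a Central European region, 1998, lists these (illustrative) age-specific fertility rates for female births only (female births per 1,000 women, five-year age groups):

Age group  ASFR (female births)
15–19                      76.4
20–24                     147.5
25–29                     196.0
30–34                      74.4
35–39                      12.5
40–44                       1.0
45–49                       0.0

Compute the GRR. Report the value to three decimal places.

2.539

Sum of female ASFRs = 76.4 + 147.5 + 196.0 + 74.4 + 12.5 + 1.0 + 0.0 = 507.8
GRR = 5 × 507.8 / 1000 = 2.539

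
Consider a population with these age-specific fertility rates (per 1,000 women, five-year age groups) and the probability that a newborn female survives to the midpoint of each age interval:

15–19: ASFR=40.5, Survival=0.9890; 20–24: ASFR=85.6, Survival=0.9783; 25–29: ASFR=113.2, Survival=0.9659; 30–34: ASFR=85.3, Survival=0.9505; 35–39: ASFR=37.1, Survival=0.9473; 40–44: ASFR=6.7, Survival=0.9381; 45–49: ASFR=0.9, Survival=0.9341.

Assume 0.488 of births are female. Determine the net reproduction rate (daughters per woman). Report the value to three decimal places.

Proportion female at birth = 0.488.
Each age group contributes 5 × ASFR × survival:
  15–19: 5 × 40.5/1000 × 0.9890 = 0.20027
  20–24: 5 × 85.6/1000 × 0.9783 = 0.41871
  25–29: 5 × 113.2/1000 × 0.9659 = 0.54670
  30–34: 5 × 85.3/1000 × 0.9505 = 0.40539
  35–39: 5 × 37.1/1000 × 0.9473 = 0.17572
  40–44: 5 × 6.7/1000 × 0.9381 = 0.03143
  45–49: 5 × 0.9/1000 × 0.9341 = 0.00420
Sum = 1.78242
NRR = 0.488 × 1.78242 = 0.86982
NRR < 1, so the cohort does not fully replace itself.

0.870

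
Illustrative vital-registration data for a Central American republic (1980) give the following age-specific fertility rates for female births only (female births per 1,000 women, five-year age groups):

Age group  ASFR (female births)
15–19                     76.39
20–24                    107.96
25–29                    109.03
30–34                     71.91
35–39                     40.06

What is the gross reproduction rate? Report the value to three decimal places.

Sum of female ASFRs = 76.39 + 107.96 + 109.03 + 71.91 + 40.06 = 405.35
GRR = 5 × 405.35 / 1000 = 2.02675

2.027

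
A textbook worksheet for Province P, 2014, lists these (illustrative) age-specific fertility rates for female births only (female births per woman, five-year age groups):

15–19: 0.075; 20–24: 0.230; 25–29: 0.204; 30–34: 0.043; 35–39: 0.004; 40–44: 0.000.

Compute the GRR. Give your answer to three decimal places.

Sum of female ASFRs = 0.075 + 0.230 + 0.204 + 0.043 + 0.004 + 0.000 = 0.556
GRR = 5 × 0.556 = 2.78

2.780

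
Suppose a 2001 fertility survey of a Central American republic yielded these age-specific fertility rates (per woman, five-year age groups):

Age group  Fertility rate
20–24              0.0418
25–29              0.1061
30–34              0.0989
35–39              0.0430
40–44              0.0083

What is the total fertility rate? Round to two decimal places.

1.49

Sum of ASFRs = 0.0418 + 0.1061 + 0.0989 + 0.0430 + 0.0083 = 0.2981
TFR = 5 × 0.2981 = 1.4905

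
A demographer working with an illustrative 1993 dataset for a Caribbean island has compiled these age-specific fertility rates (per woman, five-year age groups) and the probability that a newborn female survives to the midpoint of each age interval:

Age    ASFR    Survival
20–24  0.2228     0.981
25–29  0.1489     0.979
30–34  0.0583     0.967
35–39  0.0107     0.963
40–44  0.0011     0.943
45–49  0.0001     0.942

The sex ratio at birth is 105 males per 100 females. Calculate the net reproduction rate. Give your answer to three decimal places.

Proportion female at birth = 100 / (100 + 105) = 0.48780.
Survival-weighted fertility by age (5·fₓ·Sₓ):
  20–24: 5 × 0.2228 × 0.981 = 1.09283
  25–29: 5 × 0.1489 × 0.979 = 0.72887
  30–34: 5 × 0.0583 × 0.967 = 0.28188
  35–39: 5 × 0.0107 × 0.963 = 0.05152
  40–44: 5 × 0.0011 × 0.943 = 0.00519
  45–49: 5 × 0.0001 × 0.942 = 0.00047
Sum = 2.16076
NRR = 0.48780 × 2.16076 = 1.05402
An NRR exceeding 1 indicates intrinsic growth under these rates.

1.054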